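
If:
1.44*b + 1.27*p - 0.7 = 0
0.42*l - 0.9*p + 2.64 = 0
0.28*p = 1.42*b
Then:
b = 0.09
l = -5.32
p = 0.45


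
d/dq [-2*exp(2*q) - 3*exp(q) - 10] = (-4*exp(q) - 3)*exp(q)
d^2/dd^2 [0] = 0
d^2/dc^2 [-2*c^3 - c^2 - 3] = -12*c - 2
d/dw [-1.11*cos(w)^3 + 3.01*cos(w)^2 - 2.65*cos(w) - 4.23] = (3.33*cos(w)^2 - 6.02*cos(w) + 2.65)*sin(w)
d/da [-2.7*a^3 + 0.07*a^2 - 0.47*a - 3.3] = -8.1*a^2 + 0.14*a - 0.47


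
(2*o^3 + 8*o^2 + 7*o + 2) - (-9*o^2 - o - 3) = 2*o^3 + 17*o^2 + 8*o + 5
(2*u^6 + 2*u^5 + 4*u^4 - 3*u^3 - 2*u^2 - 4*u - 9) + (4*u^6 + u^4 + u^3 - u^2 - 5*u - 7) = 6*u^6 + 2*u^5 + 5*u^4 - 2*u^3 - 3*u^2 - 9*u - 16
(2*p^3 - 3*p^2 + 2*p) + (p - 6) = 2*p^3 - 3*p^2 + 3*p - 6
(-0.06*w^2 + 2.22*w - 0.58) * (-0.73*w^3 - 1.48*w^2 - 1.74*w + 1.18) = 0.0438*w^5 - 1.5318*w^4 - 2.7578*w^3 - 3.0752*w^2 + 3.6288*w - 0.6844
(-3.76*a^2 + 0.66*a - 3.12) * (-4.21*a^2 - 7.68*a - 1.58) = 15.8296*a^4 + 26.0982*a^3 + 14.0072*a^2 + 22.9188*a + 4.9296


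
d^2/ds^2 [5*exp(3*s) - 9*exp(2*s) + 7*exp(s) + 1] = (45*exp(2*s) - 36*exp(s) + 7)*exp(s)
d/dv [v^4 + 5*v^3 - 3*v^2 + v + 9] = 4*v^3 + 15*v^2 - 6*v + 1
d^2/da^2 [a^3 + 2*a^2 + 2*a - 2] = 6*a + 4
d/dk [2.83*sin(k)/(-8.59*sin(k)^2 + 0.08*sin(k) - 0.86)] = (24.3097*sin(k)^2 - 2.4338)*cos(k)/(73.7881*sin(k)^4 - 1.3744*sin(k)^3 + 14.7812*sin(k)^2 - 0.1376*sin(k) + 0.7396)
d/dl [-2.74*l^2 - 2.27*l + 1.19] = -5.48*l - 2.27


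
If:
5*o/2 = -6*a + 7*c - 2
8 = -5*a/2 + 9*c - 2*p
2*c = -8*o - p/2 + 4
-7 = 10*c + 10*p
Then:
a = 3949/15145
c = 19969/30290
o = 6363/15145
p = -20586/15145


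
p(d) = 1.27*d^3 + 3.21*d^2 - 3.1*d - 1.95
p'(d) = 3.81*d^2 + 6.42*d - 3.1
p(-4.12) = -23.51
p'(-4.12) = 35.12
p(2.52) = 30.95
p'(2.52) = 37.27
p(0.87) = -1.38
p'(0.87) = 5.37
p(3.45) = 77.71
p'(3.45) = 64.40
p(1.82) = 10.70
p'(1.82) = 21.20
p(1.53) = 5.37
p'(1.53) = 15.64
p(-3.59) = -8.21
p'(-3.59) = 22.96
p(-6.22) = -164.09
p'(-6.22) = 104.37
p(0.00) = -1.95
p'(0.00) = -3.10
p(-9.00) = -639.87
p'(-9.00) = 247.73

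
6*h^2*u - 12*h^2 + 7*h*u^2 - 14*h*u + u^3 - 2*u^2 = (h + u)*(6*h + u)*(u - 2)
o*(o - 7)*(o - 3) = o^3 - 10*o^2 + 21*o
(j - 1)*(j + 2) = j^2 + j - 2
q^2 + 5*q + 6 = (q + 2)*(q + 3)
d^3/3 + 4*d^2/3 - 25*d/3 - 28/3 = (d/3 + 1/3)*(d - 4)*(d + 7)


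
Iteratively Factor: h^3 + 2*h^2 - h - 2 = (h + 1)*(h^2 + h - 2) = (h - 1)*(h + 1)*(h + 2)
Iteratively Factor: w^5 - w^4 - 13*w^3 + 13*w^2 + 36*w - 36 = (w + 2)*(w^4 - 3*w^3 - 7*w^2 + 27*w - 18) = (w - 2)*(w + 2)*(w^3 - w^2 - 9*w + 9) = (w - 3)*(w - 2)*(w + 2)*(w^2 + 2*w - 3) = (w - 3)*(w - 2)*(w - 1)*(w + 2)*(w + 3)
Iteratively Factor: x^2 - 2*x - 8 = (x + 2)*(x - 4)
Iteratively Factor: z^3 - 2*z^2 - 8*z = (z - 4)*(z^2 + 2*z) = z*(z - 4)*(z + 2)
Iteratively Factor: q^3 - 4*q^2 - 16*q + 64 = (q - 4)*(q^2 - 16) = (q - 4)*(q + 4)*(q - 4)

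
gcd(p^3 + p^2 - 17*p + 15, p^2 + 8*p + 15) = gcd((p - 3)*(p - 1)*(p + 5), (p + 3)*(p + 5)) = p + 5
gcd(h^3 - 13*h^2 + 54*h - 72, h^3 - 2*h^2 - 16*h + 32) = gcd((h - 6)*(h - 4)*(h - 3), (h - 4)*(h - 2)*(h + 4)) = h - 4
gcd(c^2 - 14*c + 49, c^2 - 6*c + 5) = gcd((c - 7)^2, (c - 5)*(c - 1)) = 1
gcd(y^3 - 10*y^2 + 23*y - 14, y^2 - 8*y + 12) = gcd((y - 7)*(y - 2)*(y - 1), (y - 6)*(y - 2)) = y - 2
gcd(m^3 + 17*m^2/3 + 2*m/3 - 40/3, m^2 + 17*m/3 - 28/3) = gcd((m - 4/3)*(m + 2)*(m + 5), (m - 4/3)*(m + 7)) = m - 4/3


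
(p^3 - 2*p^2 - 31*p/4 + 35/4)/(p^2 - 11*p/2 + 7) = (2*p^2 + 3*p - 5)/(2*(p - 2))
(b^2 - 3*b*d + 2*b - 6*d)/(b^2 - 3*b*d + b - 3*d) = (b + 2)/(b + 1)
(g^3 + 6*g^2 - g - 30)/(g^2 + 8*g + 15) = g - 2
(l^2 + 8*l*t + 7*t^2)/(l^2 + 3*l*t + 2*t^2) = (l + 7*t)/(l + 2*t)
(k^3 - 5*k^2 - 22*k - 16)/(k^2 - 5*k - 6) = (k^2 - 6*k - 16)/(k - 6)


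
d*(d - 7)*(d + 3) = d^3 - 4*d^2 - 21*d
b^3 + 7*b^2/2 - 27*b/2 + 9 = (b - 3/2)*(b - 1)*(b + 6)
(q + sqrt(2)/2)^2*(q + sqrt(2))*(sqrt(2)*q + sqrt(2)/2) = sqrt(2)*q^4 + sqrt(2)*q^3/2 + 4*q^3 + 2*q^2 + 5*sqrt(2)*q^2/2 + q + 5*sqrt(2)*q/4 + 1/2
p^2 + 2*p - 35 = (p - 5)*(p + 7)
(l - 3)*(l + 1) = l^2 - 2*l - 3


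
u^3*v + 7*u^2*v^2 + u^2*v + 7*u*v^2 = u*(u + 7*v)*(u*v + v)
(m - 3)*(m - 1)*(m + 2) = m^3 - 2*m^2 - 5*m + 6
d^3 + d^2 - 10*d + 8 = (d - 2)*(d - 1)*(d + 4)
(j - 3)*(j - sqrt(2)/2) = j^2 - 3*j - sqrt(2)*j/2 + 3*sqrt(2)/2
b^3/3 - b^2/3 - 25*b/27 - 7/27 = (b/3 + 1/3)*(b - 7/3)*(b + 1/3)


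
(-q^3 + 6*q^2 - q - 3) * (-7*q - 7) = 7*q^4 - 35*q^3 - 35*q^2 + 28*q + 21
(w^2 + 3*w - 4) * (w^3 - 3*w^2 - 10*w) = w^5 - 23*w^3 - 18*w^2 + 40*w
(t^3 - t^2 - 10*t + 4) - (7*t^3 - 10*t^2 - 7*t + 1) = -6*t^3 + 9*t^2 - 3*t + 3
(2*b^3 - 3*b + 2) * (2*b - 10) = 4*b^4 - 20*b^3 - 6*b^2 + 34*b - 20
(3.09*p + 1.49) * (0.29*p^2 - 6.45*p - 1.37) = 0.8961*p^3 - 19.4984*p^2 - 13.8438*p - 2.0413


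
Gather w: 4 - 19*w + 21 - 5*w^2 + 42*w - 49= -5*w^2 + 23*w - 24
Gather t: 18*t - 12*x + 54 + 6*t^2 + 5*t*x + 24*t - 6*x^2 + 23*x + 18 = 6*t^2 + t*(5*x + 42) - 6*x^2 + 11*x + 72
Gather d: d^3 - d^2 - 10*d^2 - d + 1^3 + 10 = d^3 - 11*d^2 - d + 11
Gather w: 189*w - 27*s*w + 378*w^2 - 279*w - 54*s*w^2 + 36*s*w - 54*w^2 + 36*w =w^2*(324 - 54*s) + w*(9*s - 54)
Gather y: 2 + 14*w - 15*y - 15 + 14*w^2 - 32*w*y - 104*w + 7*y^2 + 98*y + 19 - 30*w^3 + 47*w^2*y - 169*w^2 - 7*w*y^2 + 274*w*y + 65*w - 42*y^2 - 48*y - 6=-30*w^3 - 155*w^2 - 25*w + y^2*(-7*w - 35) + y*(47*w^2 + 242*w + 35)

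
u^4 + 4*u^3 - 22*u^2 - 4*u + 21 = (u - 3)*(u - 1)*(u + 1)*(u + 7)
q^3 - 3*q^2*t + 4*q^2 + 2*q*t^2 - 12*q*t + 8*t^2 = (q + 4)*(q - 2*t)*(q - t)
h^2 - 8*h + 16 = (h - 4)^2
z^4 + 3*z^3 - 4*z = z*(z - 1)*(z + 2)^2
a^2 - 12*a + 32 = (a - 8)*(a - 4)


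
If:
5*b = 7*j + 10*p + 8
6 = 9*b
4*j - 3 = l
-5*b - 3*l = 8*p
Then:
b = 2/3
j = 47/32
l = 23/8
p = -287/192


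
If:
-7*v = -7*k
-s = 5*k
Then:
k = v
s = -5*v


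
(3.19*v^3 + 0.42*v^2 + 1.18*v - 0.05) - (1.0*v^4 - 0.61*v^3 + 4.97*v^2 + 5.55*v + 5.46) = -1.0*v^4 + 3.8*v^3 - 4.55*v^2 - 4.37*v - 5.51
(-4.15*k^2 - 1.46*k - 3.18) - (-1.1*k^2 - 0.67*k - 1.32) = -3.05*k^2 - 0.79*k - 1.86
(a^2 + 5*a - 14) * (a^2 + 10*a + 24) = a^4 + 15*a^3 + 60*a^2 - 20*a - 336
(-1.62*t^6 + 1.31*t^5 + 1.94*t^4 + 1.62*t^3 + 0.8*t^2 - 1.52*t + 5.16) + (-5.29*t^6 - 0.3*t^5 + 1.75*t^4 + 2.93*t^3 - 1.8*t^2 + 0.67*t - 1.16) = -6.91*t^6 + 1.01*t^5 + 3.69*t^4 + 4.55*t^3 - 1.0*t^2 - 0.85*t + 4.0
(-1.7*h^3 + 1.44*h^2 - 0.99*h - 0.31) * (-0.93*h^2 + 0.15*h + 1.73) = 1.581*h^5 - 1.5942*h^4 - 1.8043*h^3 + 2.631*h^2 - 1.7592*h - 0.5363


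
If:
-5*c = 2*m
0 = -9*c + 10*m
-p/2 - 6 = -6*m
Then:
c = 0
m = 0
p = -12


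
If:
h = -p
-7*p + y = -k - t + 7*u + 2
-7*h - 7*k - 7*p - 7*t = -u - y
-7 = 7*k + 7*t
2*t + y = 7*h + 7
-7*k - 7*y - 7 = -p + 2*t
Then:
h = -1154/397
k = 1616/397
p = 1154/397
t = -2013/397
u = -1506/397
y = -1273/397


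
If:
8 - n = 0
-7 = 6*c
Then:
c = -7/6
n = 8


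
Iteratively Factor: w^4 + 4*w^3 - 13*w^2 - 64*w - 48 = (w - 4)*(w^3 + 8*w^2 + 19*w + 12) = (w - 4)*(w + 4)*(w^2 + 4*w + 3) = (w - 4)*(w + 1)*(w + 4)*(w + 3)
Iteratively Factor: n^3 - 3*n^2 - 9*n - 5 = (n - 5)*(n^2 + 2*n + 1) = (n - 5)*(n + 1)*(n + 1)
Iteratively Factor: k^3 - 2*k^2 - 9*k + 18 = (k + 3)*(k^2 - 5*k + 6) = (k - 2)*(k + 3)*(k - 3)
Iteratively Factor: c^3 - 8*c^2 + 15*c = (c - 5)*(c^2 - 3*c) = (c - 5)*(c - 3)*(c)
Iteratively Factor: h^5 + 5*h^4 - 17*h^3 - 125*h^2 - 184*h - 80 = (h + 4)*(h^4 + h^3 - 21*h^2 - 41*h - 20) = (h + 1)*(h + 4)*(h^3 - 21*h - 20) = (h + 1)^2*(h + 4)*(h^2 - h - 20) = (h + 1)^2*(h + 4)^2*(h - 5)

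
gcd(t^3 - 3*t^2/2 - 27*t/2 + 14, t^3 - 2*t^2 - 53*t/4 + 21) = t^2 - t/2 - 14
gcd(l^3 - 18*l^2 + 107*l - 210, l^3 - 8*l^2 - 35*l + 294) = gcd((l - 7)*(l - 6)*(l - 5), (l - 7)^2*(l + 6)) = l - 7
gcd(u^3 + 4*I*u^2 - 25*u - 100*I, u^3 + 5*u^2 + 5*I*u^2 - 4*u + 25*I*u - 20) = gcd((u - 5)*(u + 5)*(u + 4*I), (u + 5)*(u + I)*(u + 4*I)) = u^2 + u*(5 + 4*I) + 20*I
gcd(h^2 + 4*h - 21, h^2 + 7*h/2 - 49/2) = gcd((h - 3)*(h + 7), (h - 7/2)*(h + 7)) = h + 7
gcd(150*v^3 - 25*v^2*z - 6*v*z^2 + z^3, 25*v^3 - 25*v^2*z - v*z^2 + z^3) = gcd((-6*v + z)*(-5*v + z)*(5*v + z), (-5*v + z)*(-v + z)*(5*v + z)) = -25*v^2 + z^2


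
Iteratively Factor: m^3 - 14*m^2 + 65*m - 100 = (m - 5)*(m^2 - 9*m + 20) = (m - 5)*(m - 4)*(m - 5)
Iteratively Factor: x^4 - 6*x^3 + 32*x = (x + 2)*(x^3 - 8*x^2 + 16*x) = (x - 4)*(x + 2)*(x^2 - 4*x) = (x - 4)^2*(x + 2)*(x)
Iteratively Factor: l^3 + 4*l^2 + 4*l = (l + 2)*(l^2 + 2*l) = (l + 2)^2*(l)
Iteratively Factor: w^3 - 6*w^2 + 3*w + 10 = (w - 2)*(w^2 - 4*w - 5) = (w - 2)*(w + 1)*(w - 5)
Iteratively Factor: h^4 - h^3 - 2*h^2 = (h - 2)*(h^3 + h^2) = h*(h - 2)*(h^2 + h) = h^2*(h - 2)*(h + 1)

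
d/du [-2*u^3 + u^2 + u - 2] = -6*u^2 + 2*u + 1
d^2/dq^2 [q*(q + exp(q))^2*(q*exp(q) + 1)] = q^4*exp(q) + 8*q^3*exp(2*q) + 8*q^3*exp(q) + 9*q^2*exp(3*q) + 24*q^2*exp(2*q) + 14*q^2*exp(q) + 12*q*exp(3*q) + 16*q*exp(2*q) + 8*q*exp(q) + 6*q + 2*exp(3*q) + 4*exp(2*q) + 4*exp(q)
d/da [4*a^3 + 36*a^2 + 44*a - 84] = 12*a^2 + 72*a + 44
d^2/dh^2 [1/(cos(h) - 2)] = (sin(h)^2 - 2*cos(h) + 1)/(cos(h) - 2)^3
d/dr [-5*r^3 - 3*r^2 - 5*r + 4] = -15*r^2 - 6*r - 5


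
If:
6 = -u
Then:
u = -6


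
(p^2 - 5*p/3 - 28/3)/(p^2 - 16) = (p + 7/3)/(p + 4)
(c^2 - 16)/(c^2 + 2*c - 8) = (c - 4)/(c - 2)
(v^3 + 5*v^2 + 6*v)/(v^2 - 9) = v*(v + 2)/(v - 3)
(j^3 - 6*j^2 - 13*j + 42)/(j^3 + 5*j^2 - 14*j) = (j^2 - 4*j - 21)/(j*(j + 7))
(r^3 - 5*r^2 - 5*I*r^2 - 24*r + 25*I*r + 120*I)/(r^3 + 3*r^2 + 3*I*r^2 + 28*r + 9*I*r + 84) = (r^2 - r*(8 + 5*I) + 40*I)/(r^2 + 3*I*r + 28)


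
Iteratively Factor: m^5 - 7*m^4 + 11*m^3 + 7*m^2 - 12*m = (m)*(m^4 - 7*m^3 + 11*m^2 + 7*m - 12) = m*(m - 4)*(m^3 - 3*m^2 - m + 3) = m*(m - 4)*(m + 1)*(m^2 - 4*m + 3) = m*(m - 4)*(m - 3)*(m + 1)*(m - 1)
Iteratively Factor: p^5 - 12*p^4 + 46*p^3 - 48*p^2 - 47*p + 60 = (p - 4)*(p^4 - 8*p^3 + 14*p^2 + 8*p - 15) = (p - 4)*(p + 1)*(p^3 - 9*p^2 + 23*p - 15) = (p - 4)*(p - 1)*(p + 1)*(p^2 - 8*p + 15) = (p - 5)*(p - 4)*(p - 1)*(p + 1)*(p - 3)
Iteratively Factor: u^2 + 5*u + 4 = (u + 4)*(u + 1)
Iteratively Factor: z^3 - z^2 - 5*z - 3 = (z - 3)*(z^2 + 2*z + 1) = (z - 3)*(z + 1)*(z + 1)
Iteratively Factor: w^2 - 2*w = (w)*(w - 2)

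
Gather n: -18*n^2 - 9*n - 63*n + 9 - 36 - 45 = -18*n^2 - 72*n - 72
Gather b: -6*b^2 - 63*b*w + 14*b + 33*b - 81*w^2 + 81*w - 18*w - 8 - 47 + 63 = -6*b^2 + b*(47 - 63*w) - 81*w^2 + 63*w + 8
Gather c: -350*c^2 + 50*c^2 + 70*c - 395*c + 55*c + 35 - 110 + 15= -300*c^2 - 270*c - 60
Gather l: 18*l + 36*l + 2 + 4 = 54*l + 6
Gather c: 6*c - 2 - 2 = 6*c - 4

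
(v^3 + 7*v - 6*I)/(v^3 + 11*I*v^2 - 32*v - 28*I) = (v^3 + 7*v - 6*I)/(v^3 + 11*I*v^2 - 32*v - 28*I)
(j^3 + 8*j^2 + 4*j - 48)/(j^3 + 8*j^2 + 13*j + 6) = (j^2 + 2*j - 8)/(j^2 + 2*j + 1)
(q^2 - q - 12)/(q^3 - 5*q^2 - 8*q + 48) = 1/(q - 4)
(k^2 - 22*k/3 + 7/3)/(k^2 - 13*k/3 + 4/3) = (k - 7)/(k - 4)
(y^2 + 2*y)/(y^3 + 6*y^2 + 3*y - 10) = y/(y^2 + 4*y - 5)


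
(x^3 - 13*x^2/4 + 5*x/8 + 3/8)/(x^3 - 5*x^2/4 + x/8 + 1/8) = (x - 3)/(x - 1)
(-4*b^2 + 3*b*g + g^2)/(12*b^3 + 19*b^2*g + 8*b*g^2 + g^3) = (-b + g)/(3*b^2 + 4*b*g + g^2)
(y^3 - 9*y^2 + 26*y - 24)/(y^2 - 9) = (y^2 - 6*y + 8)/(y + 3)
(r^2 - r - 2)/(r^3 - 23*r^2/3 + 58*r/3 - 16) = 3*(r + 1)/(3*r^2 - 17*r + 24)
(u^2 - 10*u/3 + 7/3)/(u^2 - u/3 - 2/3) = (3*u - 7)/(3*u + 2)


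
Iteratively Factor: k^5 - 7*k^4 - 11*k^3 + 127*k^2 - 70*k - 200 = (k - 2)*(k^4 - 5*k^3 - 21*k^2 + 85*k + 100) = (k - 2)*(k + 1)*(k^3 - 6*k^2 - 15*k + 100) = (k - 5)*(k - 2)*(k + 1)*(k^2 - k - 20) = (k - 5)*(k - 2)*(k + 1)*(k + 4)*(k - 5)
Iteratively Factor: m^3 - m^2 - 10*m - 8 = (m - 4)*(m^2 + 3*m + 2) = (m - 4)*(m + 2)*(m + 1)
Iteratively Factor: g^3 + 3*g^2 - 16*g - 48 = (g + 3)*(g^2 - 16) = (g - 4)*(g + 3)*(g + 4)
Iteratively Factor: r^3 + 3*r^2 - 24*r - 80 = (r - 5)*(r^2 + 8*r + 16) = (r - 5)*(r + 4)*(r + 4)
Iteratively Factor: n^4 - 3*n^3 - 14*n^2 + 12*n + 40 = (n - 2)*(n^3 - n^2 - 16*n - 20) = (n - 2)*(n + 2)*(n^2 - 3*n - 10) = (n - 5)*(n - 2)*(n + 2)*(n + 2)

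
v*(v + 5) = v^2 + 5*v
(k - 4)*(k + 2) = k^2 - 2*k - 8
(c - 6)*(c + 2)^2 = c^3 - 2*c^2 - 20*c - 24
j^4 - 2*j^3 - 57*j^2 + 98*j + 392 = (j - 7)*(j - 4)*(j + 2)*(j + 7)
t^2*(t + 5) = t^3 + 5*t^2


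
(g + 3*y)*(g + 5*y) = g^2 + 8*g*y + 15*y^2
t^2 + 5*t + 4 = (t + 1)*(t + 4)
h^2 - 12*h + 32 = (h - 8)*(h - 4)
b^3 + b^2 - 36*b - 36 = (b - 6)*(b + 1)*(b + 6)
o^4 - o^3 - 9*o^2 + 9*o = o*(o - 3)*(o - 1)*(o + 3)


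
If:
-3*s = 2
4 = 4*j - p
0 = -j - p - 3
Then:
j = 1/5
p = -16/5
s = -2/3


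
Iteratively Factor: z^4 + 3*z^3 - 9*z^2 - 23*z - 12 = (z + 1)*(z^3 + 2*z^2 - 11*z - 12) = (z - 3)*(z + 1)*(z^2 + 5*z + 4) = (z - 3)*(z + 1)^2*(z + 4)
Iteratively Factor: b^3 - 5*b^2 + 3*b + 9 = (b - 3)*(b^2 - 2*b - 3) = (b - 3)^2*(b + 1)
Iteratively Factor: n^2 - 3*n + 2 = (n - 2)*(n - 1)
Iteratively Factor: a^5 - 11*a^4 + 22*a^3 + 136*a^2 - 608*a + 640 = (a + 4)*(a^4 - 15*a^3 + 82*a^2 - 192*a + 160) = (a - 5)*(a + 4)*(a^3 - 10*a^2 + 32*a - 32) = (a - 5)*(a - 4)*(a + 4)*(a^2 - 6*a + 8) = (a - 5)*(a - 4)*(a - 2)*(a + 4)*(a - 4)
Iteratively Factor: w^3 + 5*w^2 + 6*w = (w + 3)*(w^2 + 2*w) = (w + 2)*(w + 3)*(w)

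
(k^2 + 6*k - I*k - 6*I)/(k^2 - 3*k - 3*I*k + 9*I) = (k^2 + k*(6 - I) - 6*I)/(k^2 - 3*k*(1 + I) + 9*I)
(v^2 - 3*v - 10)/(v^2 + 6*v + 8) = (v - 5)/(v + 4)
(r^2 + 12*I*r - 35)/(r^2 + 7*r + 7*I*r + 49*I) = (r + 5*I)/(r + 7)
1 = 1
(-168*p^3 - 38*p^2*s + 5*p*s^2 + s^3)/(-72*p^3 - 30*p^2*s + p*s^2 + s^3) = (7*p + s)/(3*p + s)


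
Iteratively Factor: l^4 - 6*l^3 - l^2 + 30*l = (l - 3)*(l^3 - 3*l^2 - 10*l) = (l - 3)*(l + 2)*(l^2 - 5*l) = (l - 5)*(l - 3)*(l + 2)*(l)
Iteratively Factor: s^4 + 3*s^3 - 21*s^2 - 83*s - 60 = (s - 5)*(s^3 + 8*s^2 + 19*s + 12) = (s - 5)*(s + 1)*(s^2 + 7*s + 12) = (s - 5)*(s + 1)*(s + 4)*(s + 3)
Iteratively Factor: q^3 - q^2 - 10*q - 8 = (q + 2)*(q^2 - 3*q - 4) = (q + 1)*(q + 2)*(q - 4)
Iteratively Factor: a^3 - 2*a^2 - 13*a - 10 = (a + 2)*(a^2 - 4*a - 5) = (a + 1)*(a + 2)*(a - 5)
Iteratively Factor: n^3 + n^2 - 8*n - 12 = (n + 2)*(n^2 - n - 6) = (n + 2)^2*(n - 3)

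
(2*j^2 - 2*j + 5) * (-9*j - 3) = -18*j^3 + 12*j^2 - 39*j - 15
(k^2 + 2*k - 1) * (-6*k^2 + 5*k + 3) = -6*k^4 - 7*k^3 + 19*k^2 + k - 3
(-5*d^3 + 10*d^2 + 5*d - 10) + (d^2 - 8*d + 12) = -5*d^3 + 11*d^2 - 3*d + 2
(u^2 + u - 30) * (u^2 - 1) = u^4 + u^3 - 31*u^2 - u + 30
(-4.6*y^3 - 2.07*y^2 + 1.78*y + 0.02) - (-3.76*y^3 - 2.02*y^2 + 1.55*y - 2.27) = -0.84*y^3 - 0.0499999999999998*y^2 + 0.23*y + 2.29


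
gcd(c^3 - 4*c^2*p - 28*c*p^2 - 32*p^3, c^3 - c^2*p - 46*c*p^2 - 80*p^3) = -c^2 + 6*c*p + 16*p^2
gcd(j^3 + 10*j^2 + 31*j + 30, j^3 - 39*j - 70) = j^2 + 7*j + 10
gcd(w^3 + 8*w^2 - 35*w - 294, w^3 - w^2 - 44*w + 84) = w^2 + w - 42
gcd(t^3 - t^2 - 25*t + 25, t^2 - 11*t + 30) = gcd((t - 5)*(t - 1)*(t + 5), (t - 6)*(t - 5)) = t - 5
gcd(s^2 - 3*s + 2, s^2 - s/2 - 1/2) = s - 1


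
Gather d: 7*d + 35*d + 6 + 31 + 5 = 42*d + 42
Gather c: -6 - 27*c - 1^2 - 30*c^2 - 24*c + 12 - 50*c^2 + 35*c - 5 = -80*c^2 - 16*c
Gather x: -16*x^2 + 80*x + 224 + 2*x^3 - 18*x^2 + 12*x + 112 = 2*x^3 - 34*x^2 + 92*x + 336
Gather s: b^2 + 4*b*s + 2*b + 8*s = b^2 + 2*b + s*(4*b + 8)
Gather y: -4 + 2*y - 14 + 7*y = 9*y - 18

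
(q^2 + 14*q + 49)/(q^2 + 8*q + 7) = (q + 7)/(q + 1)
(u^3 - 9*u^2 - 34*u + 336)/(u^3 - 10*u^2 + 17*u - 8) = (u^2 - u - 42)/(u^2 - 2*u + 1)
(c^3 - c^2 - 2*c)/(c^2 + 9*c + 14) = c*(c^2 - c - 2)/(c^2 + 9*c + 14)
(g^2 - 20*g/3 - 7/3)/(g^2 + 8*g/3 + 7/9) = 3*(g - 7)/(3*g + 7)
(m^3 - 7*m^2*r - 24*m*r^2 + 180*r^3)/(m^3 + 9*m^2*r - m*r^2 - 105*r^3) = (-m^2 + 12*m*r - 36*r^2)/(-m^2 - 4*m*r + 21*r^2)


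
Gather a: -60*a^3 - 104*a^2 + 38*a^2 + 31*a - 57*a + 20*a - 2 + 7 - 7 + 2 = -60*a^3 - 66*a^2 - 6*a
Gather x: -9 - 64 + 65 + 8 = 0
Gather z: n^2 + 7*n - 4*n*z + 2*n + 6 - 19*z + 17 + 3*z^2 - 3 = n^2 + 9*n + 3*z^2 + z*(-4*n - 19) + 20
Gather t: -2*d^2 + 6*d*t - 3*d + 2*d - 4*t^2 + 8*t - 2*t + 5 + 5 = -2*d^2 - d - 4*t^2 + t*(6*d + 6) + 10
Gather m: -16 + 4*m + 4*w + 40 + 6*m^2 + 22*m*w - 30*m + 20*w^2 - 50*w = 6*m^2 + m*(22*w - 26) + 20*w^2 - 46*w + 24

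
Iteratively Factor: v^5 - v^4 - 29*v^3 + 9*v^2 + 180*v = (v)*(v^4 - v^3 - 29*v^2 + 9*v + 180) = v*(v - 5)*(v^3 + 4*v^2 - 9*v - 36) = v*(v - 5)*(v - 3)*(v^2 + 7*v + 12) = v*(v - 5)*(v - 3)*(v + 3)*(v + 4)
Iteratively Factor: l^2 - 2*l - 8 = (l - 4)*(l + 2)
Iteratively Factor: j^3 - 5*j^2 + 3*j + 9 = (j + 1)*(j^2 - 6*j + 9) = (j - 3)*(j + 1)*(j - 3)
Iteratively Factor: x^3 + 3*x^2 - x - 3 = (x + 1)*(x^2 + 2*x - 3) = (x + 1)*(x + 3)*(x - 1)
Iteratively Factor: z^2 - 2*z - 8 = (z + 2)*(z - 4)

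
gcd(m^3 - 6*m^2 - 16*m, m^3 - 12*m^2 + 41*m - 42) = 1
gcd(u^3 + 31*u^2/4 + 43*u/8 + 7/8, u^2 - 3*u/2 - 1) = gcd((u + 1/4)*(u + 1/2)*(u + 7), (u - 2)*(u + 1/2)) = u + 1/2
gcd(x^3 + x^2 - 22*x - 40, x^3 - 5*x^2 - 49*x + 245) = x - 5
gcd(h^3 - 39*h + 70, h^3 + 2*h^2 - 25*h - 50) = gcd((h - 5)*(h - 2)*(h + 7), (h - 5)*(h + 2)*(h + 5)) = h - 5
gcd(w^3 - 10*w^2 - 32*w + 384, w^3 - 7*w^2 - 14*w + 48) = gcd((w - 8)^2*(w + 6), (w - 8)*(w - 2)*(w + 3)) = w - 8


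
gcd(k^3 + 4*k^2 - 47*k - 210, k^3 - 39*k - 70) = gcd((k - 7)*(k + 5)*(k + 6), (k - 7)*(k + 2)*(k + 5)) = k^2 - 2*k - 35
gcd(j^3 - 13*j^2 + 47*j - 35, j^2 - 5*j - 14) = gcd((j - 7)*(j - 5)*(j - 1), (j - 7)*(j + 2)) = j - 7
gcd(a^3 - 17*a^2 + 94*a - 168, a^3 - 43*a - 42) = a - 7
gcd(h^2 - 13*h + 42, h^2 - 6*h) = h - 6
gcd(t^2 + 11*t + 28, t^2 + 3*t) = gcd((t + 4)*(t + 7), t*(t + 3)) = 1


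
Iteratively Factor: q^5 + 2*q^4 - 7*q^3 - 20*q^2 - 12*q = (q + 1)*(q^4 + q^3 - 8*q^2 - 12*q) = (q - 3)*(q + 1)*(q^3 + 4*q^2 + 4*q) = (q - 3)*(q + 1)*(q + 2)*(q^2 + 2*q) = q*(q - 3)*(q + 1)*(q + 2)*(q + 2)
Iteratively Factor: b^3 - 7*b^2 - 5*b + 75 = (b - 5)*(b^2 - 2*b - 15) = (b - 5)^2*(b + 3)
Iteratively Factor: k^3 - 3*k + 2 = (k + 2)*(k^2 - 2*k + 1) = (k - 1)*(k + 2)*(k - 1)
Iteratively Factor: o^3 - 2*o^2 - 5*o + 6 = (o + 2)*(o^2 - 4*o + 3) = (o - 1)*(o + 2)*(o - 3)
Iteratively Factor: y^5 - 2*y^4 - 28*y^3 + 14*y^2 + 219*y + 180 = (y + 3)*(y^4 - 5*y^3 - 13*y^2 + 53*y + 60) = (y + 3)^2*(y^3 - 8*y^2 + 11*y + 20) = (y - 4)*(y + 3)^2*(y^2 - 4*y - 5) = (y - 4)*(y + 1)*(y + 3)^2*(y - 5)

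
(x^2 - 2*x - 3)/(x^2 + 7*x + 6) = (x - 3)/(x + 6)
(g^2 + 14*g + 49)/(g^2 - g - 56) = (g + 7)/(g - 8)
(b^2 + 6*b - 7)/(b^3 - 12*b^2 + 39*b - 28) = (b + 7)/(b^2 - 11*b + 28)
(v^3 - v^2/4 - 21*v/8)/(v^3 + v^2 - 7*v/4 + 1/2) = v*(8*v^2 - 2*v - 21)/(2*(4*v^3 + 4*v^2 - 7*v + 2))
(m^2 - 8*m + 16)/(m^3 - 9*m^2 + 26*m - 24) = (m - 4)/(m^2 - 5*m + 6)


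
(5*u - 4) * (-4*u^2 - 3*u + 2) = -20*u^3 + u^2 + 22*u - 8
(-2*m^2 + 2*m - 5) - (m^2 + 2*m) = -3*m^2 - 5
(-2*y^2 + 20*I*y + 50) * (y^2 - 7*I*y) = -2*y^4 + 34*I*y^3 + 190*y^2 - 350*I*y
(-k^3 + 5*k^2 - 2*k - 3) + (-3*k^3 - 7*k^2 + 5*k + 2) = -4*k^3 - 2*k^2 + 3*k - 1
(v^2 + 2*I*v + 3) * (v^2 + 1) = v^4 + 2*I*v^3 + 4*v^2 + 2*I*v + 3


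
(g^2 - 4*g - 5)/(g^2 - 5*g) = (g + 1)/g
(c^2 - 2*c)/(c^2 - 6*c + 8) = c/(c - 4)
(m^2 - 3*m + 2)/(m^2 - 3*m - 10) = (-m^2 + 3*m - 2)/(-m^2 + 3*m + 10)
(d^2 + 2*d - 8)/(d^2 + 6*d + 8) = (d - 2)/(d + 2)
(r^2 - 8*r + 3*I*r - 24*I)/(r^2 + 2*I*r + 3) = (r - 8)/(r - I)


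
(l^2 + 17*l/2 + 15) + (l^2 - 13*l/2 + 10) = 2*l^2 + 2*l + 25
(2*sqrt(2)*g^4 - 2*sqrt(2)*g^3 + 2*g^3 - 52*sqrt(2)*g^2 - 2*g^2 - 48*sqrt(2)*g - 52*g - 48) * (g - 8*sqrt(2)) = 2*sqrt(2)*g^5 - 30*g^4 - 2*sqrt(2)*g^4 - 68*sqrt(2)*g^3 + 30*g^3 - 32*sqrt(2)*g^2 + 780*g^2 + 416*sqrt(2)*g + 720*g + 384*sqrt(2)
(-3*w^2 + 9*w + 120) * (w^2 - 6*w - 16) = -3*w^4 + 27*w^3 + 114*w^2 - 864*w - 1920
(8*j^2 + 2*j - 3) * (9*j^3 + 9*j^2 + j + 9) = 72*j^5 + 90*j^4 - j^3 + 47*j^2 + 15*j - 27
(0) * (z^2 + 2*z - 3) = 0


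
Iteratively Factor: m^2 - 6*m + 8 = (m - 2)*(m - 4)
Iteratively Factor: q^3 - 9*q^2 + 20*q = (q - 4)*(q^2 - 5*q) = (q - 5)*(q - 4)*(q)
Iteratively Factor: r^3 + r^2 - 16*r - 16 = (r + 4)*(r^2 - 3*r - 4) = (r - 4)*(r + 4)*(r + 1)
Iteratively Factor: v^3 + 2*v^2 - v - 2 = (v + 1)*(v^2 + v - 2) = (v + 1)*(v + 2)*(v - 1)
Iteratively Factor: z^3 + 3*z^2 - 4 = (z - 1)*(z^2 + 4*z + 4) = (z - 1)*(z + 2)*(z + 2)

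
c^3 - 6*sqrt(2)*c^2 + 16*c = c*(c - 4*sqrt(2))*(c - 2*sqrt(2))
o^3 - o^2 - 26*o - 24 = (o - 6)*(o + 1)*(o + 4)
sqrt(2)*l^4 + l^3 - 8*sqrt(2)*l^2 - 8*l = l*(l - 2*sqrt(2))*(l + 2*sqrt(2))*(sqrt(2)*l + 1)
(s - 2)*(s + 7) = s^2 + 5*s - 14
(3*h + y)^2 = 9*h^2 + 6*h*y + y^2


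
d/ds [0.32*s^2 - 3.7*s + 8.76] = 0.64*s - 3.7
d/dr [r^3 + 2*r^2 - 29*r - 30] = 3*r^2 + 4*r - 29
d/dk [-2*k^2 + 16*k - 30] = 16 - 4*k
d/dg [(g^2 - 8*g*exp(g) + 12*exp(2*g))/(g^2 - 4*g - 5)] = 2*(-(g - 2)*(g^2 - 8*g*exp(g) + 12*exp(2*g)) + (-g^2 + 4*g + 5)*(4*g*exp(g) - g - 12*exp(2*g) + 4*exp(g)))/(-g^2 + 4*g + 5)^2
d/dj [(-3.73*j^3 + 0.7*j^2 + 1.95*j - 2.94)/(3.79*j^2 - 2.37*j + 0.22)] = (-14.1367*j^4 + 17.6802*j^3 - 11.5113*j^2 + 22.5932*j - 6.5388)/(14.3641*j^4 - 17.9646*j^3 + 7.2845*j^2 - 1.0428*j + 0.0484)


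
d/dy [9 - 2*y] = -2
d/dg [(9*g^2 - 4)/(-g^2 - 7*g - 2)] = (-63*g^2 - 44*g - 28)/(g^4 + 14*g^3 + 53*g^2 + 28*g + 4)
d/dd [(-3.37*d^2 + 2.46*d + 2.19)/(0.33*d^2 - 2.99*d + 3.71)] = (9.2645*d^2 - 26.4508*d + 15.6747)/(0.1089*d^4 - 1.9734*d^3 + 11.3887*d^2 - 22.1858*d + 13.7641)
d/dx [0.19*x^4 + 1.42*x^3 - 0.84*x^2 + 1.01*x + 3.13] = 0.76*x^3 + 4.26*x^2 - 1.68*x + 1.01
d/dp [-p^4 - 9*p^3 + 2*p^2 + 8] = p*(-4*p^2 - 27*p + 4)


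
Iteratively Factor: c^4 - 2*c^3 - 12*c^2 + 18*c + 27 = (c - 3)*(c^3 + c^2 - 9*c - 9) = (c - 3)*(c + 3)*(c^2 - 2*c - 3) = (c - 3)*(c + 1)*(c + 3)*(c - 3)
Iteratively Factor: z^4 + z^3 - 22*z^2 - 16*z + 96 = (z + 4)*(z^3 - 3*z^2 - 10*z + 24) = (z + 3)*(z + 4)*(z^2 - 6*z + 8) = (z - 4)*(z + 3)*(z + 4)*(z - 2)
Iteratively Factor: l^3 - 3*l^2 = (l)*(l^2 - 3*l) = l*(l - 3)*(l)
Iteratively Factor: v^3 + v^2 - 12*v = (v + 4)*(v^2 - 3*v) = v*(v + 4)*(v - 3)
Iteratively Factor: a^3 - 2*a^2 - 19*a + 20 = (a - 1)*(a^2 - a - 20) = (a - 5)*(a - 1)*(a + 4)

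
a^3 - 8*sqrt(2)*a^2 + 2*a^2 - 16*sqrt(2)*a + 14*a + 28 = (a + 2)*(a - 7*sqrt(2))*(a - sqrt(2))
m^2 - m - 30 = (m - 6)*(m + 5)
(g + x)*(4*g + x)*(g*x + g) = 4*g^3*x + 4*g^3 + 5*g^2*x^2 + 5*g^2*x + g*x^3 + g*x^2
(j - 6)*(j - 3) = j^2 - 9*j + 18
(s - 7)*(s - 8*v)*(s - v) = s^3 - 9*s^2*v - 7*s^2 + 8*s*v^2 + 63*s*v - 56*v^2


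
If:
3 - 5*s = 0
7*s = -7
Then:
No Solution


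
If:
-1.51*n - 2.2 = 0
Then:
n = -1.46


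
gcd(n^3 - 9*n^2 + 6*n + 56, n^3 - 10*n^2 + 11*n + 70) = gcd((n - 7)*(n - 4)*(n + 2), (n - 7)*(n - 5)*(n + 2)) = n^2 - 5*n - 14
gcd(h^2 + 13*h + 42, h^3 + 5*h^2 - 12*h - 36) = h + 6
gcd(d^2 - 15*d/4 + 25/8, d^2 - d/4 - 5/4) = d - 5/4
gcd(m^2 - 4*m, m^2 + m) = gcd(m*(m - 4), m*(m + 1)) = m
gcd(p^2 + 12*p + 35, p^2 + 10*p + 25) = p + 5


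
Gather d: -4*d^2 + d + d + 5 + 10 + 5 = -4*d^2 + 2*d + 20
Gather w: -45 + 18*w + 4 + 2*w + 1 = 20*w - 40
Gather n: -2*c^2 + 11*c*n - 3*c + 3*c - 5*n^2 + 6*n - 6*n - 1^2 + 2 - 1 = -2*c^2 + 11*c*n - 5*n^2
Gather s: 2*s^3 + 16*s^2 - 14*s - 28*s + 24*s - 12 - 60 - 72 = 2*s^3 + 16*s^2 - 18*s - 144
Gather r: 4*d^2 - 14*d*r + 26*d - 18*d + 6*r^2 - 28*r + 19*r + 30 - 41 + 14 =4*d^2 + 8*d + 6*r^2 + r*(-14*d - 9) + 3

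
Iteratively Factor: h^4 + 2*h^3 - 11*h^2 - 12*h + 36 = (h - 2)*(h^3 + 4*h^2 - 3*h - 18) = (h - 2)*(h + 3)*(h^2 + h - 6) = (h - 2)^2*(h + 3)*(h + 3)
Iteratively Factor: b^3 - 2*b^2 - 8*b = (b)*(b^2 - 2*b - 8) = b*(b + 2)*(b - 4)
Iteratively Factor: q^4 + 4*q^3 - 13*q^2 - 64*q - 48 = (q - 4)*(q^3 + 8*q^2 + 19*q + 12) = (q - 4)*(q + 3)*(q^2 + 5*q + 4) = (q - 4)*(q + 1)*(q + 3)*(q + 4)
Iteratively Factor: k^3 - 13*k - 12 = (k + 1)*(k^2 - k - 12) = (k - 4)*(k + 1)*(k + 3)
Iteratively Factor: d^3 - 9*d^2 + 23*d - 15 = (d - 3)*(d^2 - 6*d + 5) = (d - 3)*(d - 1)*(d - 5)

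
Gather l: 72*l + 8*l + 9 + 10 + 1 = 80*l + 20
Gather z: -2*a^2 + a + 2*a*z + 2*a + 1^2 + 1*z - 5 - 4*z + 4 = -2*a^2 + 3*a + z*(2*a - 3)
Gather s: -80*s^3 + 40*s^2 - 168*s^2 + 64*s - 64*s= -80*s^3 - 128*s^2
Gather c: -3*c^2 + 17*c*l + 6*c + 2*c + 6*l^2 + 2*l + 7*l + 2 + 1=-3*c^2 + c*(17*l + 8) + 6*l^2 + 9*l + 3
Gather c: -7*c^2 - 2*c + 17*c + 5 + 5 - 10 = -7*c^2 + 15*c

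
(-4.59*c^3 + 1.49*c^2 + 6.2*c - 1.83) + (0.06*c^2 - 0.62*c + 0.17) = -4.59*c^3 + 1.55*c^2 + 5.58*c - 1.66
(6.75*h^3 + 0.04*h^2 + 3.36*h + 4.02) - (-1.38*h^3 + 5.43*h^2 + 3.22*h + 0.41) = 8.13*h^3 - 5.39*h^2 + 0.14*h + 3.61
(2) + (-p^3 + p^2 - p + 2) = -p^3 + p^2 - p + 4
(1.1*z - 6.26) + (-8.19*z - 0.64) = -7.09*z - 6.9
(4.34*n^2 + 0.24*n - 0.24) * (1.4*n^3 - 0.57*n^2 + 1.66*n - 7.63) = 6.076*n^5 - 2.1378*n^4 + 6.7316*n^3 - 32.579*n^2 - 2.2296*n + 1.8312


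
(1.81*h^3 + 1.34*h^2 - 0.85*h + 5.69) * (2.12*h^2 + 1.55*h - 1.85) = 3.8372*h^5 + 5.6463*h^4 - 3.0735*h^3 + 8.2663*h^2 + 10.392*h - 10.5265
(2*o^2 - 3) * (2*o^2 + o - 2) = 4*o^4 + 2*o^3 - 10*o^2 - 3*o + 6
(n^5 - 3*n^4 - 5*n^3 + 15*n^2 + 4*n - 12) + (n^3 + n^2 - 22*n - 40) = n^5 - 3*n^4 - 4*n^3 + 16*n^2 - 18*n - 52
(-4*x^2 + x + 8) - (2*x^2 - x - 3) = -6*x^2 + 2*x + 11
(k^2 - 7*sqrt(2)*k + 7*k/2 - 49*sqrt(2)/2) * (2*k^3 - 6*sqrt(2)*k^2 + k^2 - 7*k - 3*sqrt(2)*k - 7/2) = 2*k^5 - 20*sqrt(2)*k^4 + 8*k^4 - 80*sqrt(2)*k^3 + 161*k^3/2 + 14*sqrt(2)*k^2 + 308*k^2 + 539*k/4 + 196*sqrt(2)*k + 343*sqrt(2)/4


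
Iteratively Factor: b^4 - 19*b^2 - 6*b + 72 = (b - 4)*(b^3 + 4*b^2 - 3*b - 18) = (b - 4)*(b + 3)*(b^2 + b - 6) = (b - 4)*(b + 3)^2*(b - 2)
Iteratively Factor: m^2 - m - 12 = (m + 3)*(m - 4)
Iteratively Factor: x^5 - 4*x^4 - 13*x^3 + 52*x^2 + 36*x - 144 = (x - 4)*(x^4 - 13*x^2 + 36) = (x - 4)*(x - 2)*(x^3 + 2*x^2 - 9*x - 18) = (x - 4)*(x - 2)*(x + 3)*(x^2 - x - 6) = (x - 4)*(x - 3)*(x - 2)*(x + 3)*(x + 2)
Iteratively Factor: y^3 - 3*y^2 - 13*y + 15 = (y - 1)*(y^2 - 2*y - 15) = (y - 1)*(y + 3)*(y - 5)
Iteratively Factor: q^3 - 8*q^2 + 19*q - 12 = (q - 1)*(q^2 - 7*q + 12) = (q - 3)*(q - 1)*(q - 4)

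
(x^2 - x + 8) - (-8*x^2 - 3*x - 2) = 9*x^2 + 2*x + 10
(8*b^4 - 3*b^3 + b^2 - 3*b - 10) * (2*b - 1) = 16*b^5 - 14*b^4 + 5*b^3 - 7*b^2 - 17*b + 10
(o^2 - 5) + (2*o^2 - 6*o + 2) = 3*o^2 - 6*o - 3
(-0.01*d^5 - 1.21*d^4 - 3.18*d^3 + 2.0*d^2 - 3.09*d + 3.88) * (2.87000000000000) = -0.0287*d^5 - 3.4727*d^4 - 9.1266*d^3 + 5.74*d^2 - 8.8683*d + 11.1356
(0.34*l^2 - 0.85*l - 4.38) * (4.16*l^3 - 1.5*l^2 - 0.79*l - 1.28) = 1.4144*l^5 - 4.046*l^4 - 17.2144*l^3 + 6.8063*l^2 + 4.5482*l + 5.6064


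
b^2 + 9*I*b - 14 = (b + 2*I)*(b + 7*I)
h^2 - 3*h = h*(h - 3)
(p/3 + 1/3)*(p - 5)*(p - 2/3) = p^3/3 - 14*p^2/9 - 7*p/9 + 10/9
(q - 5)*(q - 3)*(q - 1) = q^3 - 9*q^2 + 23*q - 15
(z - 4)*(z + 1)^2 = z^3 - 2*z^2 - 7*z - 4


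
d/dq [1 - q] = -1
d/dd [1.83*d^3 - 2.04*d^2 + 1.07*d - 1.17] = 5.49*d^2 - 4.08*d + 1.07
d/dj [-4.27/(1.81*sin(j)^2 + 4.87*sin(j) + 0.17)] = (15.4574*sin(j) + 20.7949)*cos(j)/(1.81*sin(j)^2 + 4.87*sin(j) + 0.17)^2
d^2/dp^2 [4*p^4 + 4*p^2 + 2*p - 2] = 48*p^2 + 8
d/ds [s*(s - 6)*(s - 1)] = 3*s^2 - 14*s + 6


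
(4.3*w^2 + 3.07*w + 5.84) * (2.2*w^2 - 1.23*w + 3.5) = 9.46*w^4 + 1.465*w^3 + 24.1219*w^2 + 3.5618*w + 20.44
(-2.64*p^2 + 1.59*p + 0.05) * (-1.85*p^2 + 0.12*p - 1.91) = 4.884*p^4 - 3.2583*p^3 + 5.1407*p^2 - 3.0309*p - 0.0955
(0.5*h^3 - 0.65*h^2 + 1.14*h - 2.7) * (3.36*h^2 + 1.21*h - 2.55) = 1.68*h^5 - 1.579*h^4 + 1.7689*h^3 - 6.0351*h^2 - 6.174*h + 6.885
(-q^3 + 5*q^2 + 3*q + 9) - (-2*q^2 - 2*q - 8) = -q^3 + 7*q^2 + 5*q + 17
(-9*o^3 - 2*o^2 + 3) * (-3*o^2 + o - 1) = 27*o^5 - 3*o^4 + 7*o^3 - 7*o^2 + 3*o - 3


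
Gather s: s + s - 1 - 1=2*s - 2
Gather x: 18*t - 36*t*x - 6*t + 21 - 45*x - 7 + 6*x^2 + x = 12*t + 6*x^2 + x*(-36*t - 44) + 14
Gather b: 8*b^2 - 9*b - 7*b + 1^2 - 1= 8*b^2 - 16*b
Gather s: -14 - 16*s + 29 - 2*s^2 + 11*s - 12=-2*s^2 - 5*s + 3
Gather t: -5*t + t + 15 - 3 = 12 - 4*t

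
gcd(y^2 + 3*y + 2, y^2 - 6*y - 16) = y + 2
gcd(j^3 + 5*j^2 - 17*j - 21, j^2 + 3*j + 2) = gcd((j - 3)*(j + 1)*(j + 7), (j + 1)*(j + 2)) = j + 1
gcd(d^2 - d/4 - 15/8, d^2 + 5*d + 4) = 1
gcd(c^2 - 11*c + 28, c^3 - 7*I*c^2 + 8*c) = 1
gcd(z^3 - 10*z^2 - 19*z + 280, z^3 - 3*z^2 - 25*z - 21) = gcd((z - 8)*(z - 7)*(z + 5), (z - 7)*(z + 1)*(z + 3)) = z - 7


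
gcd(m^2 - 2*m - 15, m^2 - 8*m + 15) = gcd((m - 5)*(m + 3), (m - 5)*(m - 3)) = m - 5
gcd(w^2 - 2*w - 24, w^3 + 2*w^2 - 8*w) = w + 4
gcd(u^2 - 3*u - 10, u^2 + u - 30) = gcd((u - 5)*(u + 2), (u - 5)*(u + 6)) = u - 5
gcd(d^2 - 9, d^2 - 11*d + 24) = d - 3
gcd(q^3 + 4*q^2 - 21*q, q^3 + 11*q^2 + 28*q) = q^2 + 7*q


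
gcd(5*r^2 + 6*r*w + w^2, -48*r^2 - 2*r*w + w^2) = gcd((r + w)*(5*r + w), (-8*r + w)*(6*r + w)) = 1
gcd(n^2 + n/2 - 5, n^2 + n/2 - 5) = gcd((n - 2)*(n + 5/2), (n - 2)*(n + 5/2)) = n^2 + n/2 - 5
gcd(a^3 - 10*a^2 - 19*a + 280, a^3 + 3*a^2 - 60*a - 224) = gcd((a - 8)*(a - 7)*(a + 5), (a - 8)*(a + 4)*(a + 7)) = a - 8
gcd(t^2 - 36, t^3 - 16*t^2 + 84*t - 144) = t - 6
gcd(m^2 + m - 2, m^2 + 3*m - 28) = 1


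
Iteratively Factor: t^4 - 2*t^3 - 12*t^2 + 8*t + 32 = (t + 2)*(t^3 - 4*t^2 - 4*t + 16) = (t - 4)*(t + 2)*(t^2 - 4) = (t - 4)*(t - 2)*(t + 2)*(t + 2)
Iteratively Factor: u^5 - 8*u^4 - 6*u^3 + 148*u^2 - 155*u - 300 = (u - 5)*(u^4 - 3*u^3 - 21*u^2 + 43*u + 60) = (u - 5)^2*(u^3 + 2*u^2 - 11*u - 12) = (u - 5)^2*(u - 3)*(u^2 + 5*u + 4) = (u - 5)^2*(u - 3)*(u + 1)*(u + 4)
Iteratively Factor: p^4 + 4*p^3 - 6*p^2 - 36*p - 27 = (p - 3)*(p^3 + 7*p^2 + 15*p + 9) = (p - 3)*(p + 1)*(p^2 + 6*p + 9) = (p - 3)*(p + 1)*(p + 3)*(p + 3)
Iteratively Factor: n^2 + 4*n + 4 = (n + 2)*(n + 2)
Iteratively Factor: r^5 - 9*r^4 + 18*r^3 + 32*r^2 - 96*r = (r)*(r^4 - 9*r^3 + 18*r^2 + 32*r - 96) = r*(r - 4)*(r^3 - 5*r^2 - 2*r + 24) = r*(r - 4)^2*(r^2 - r - 6) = r*(r - 4)^2*(r - 3)*(r + 2)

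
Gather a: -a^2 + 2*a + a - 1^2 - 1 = -a^2 + 3*a - 2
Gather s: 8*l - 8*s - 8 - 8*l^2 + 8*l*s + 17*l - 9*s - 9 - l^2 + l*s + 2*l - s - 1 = -9*l^2 + 27*l + s*(9*l - 18) - 18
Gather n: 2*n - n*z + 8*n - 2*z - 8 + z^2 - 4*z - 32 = n*(10 - z) + z^2 - 6*z - 40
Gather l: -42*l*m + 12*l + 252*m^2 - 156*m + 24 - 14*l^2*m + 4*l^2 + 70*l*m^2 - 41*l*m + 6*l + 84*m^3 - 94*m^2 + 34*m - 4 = l^2*(4 - 14*m) + l*(70*m^2 - 83*m + 18) + 84*m^3 + 158*m^2 - 122*m + 20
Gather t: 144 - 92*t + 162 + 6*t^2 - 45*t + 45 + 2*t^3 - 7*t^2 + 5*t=2*t^3 - t^2 - 132*t + 351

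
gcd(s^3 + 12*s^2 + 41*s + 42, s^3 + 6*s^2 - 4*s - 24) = s + 2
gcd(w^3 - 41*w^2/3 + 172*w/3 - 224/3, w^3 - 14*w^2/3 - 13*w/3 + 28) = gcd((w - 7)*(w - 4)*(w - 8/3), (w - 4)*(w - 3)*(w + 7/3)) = w - 4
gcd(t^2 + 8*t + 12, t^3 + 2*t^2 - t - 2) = t + 2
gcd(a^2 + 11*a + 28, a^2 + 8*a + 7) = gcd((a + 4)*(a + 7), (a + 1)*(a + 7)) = a + 7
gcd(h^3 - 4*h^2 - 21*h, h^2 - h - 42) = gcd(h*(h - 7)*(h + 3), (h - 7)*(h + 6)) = h - 7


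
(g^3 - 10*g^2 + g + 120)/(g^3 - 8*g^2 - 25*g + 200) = (g + 3)/(g + 5)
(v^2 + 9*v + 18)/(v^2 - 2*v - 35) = (v^2 + 9*v + 18)/(v^2 - 2*v - 35)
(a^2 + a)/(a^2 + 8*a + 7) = a/(a + 7)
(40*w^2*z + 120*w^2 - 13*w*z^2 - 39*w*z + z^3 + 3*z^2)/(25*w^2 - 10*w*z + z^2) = (-8*w*z - 24*w + z^2 + 3*z)/(-5*w + z)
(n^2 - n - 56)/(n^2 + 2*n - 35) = (n - 8)/(n - 5)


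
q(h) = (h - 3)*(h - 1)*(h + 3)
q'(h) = (h - 3)*(h - 1) + (h - 3)*(h + 3) + (h - 1)*(h + 3)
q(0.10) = 8.09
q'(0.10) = -9.17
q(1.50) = -3.38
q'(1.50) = -5.25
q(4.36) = 33.63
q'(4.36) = 39.31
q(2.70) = -2.91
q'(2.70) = 7.47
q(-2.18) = 13.51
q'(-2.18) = 9.62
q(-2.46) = 10.20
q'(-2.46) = 14.07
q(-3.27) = -7.23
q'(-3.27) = 29.62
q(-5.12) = -105.35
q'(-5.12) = 79.88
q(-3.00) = 0.00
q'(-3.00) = 24.00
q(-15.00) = -3456.00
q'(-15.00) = 696.00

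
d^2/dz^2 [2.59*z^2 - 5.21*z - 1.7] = 5.18000000000000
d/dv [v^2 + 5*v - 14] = 2*v + 5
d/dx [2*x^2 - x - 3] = 4*x - 1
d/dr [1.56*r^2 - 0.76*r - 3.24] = 3.12*r - 0.76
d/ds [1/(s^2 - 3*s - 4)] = (3 - 2*s)/(-s^2 + 3*s + 4)^2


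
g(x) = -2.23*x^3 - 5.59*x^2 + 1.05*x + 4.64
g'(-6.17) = -184.65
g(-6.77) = 433.27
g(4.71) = -347.43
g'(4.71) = -200.02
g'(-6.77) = -229.88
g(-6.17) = 309.15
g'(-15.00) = -1336.50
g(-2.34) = 0.15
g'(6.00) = -306.87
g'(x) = -6.69*x^2 - 11.18*x + 1.05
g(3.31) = -134.00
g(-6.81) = 442.53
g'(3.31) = -109.25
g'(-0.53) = 5.10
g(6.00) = -671.98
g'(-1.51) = 2.68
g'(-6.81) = -233.07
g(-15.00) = 6257.39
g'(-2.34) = -9.42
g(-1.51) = -2.01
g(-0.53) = 2.85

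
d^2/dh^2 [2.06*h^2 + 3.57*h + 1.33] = 4.12000000000000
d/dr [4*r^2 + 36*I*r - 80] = 8*r + 36*I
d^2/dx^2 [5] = 0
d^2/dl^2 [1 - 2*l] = 0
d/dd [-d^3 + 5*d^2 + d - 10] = -3*d^2 + 10*d + 1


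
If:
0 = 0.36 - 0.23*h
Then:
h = 1.57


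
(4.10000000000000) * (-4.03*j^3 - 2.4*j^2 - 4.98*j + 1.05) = -16.523*j^3 - 9.84*j^2 - 20.418*j + 4.305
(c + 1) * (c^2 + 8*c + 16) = c^3 + 9*c^2 + 24*c + 16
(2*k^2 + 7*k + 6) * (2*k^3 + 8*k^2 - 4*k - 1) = 4*k^5 + 30*k^4 + 60*k^3 + 18*k^2 - 31*k - 6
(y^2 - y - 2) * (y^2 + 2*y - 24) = y^4 + y^3 - 28*y^2 + 20*y + 48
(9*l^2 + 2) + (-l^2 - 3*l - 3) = 8*l^2 - 3*l - 1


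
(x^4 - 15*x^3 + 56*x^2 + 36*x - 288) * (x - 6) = x^5 - 21*x^4 + 146*x^3 - 300*x^2 - 504*x + 1728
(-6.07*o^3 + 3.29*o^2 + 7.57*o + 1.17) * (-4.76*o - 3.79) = 28.8932*o^4 + 7.3449*o^3 - 48.5023*o^2 - 34.2595*o - 4.4343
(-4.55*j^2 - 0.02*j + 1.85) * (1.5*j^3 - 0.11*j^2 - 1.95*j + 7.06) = -6.825*j^5 + 0.4705*j^4 + 11.6497*j^3 - 32.2875*j^2 - 3.7487*j + 13.061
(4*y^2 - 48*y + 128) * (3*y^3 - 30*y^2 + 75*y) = 12*y^5 - 264*y^4 + 2124*y^3 - 7440*y^2 + 9600*y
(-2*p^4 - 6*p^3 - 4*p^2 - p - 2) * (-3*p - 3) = 6*p^5 + 24*p^4 + 30*p^3 + 15*p^2 + 9*p + 6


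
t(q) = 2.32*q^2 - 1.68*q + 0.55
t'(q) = 4.64*q - 1.68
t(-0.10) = 0.74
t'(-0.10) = -2.14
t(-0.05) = 0.64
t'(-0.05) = -1.91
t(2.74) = 13.36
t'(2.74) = 11.03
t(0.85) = 0.80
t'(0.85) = 2.26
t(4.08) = 32.32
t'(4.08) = 17.25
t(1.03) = 1.28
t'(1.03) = 3.10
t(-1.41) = 7.53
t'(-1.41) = -8.22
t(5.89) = 71.14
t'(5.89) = 25.65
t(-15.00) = 547.75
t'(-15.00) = -71.28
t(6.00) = 73.99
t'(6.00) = 26.16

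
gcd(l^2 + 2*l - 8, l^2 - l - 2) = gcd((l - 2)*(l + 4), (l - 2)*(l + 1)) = l - 2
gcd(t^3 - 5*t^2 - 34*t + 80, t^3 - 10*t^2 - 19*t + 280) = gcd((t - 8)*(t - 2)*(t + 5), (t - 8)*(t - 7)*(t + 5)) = t^2 - 3*t - 40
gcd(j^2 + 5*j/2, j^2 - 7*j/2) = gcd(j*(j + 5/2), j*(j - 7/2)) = j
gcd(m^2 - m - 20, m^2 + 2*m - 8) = m + 4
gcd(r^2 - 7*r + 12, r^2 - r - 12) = r - 4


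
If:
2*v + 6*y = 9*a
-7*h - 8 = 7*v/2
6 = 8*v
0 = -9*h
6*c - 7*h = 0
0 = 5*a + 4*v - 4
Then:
No Solution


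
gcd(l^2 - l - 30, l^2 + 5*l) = l + 5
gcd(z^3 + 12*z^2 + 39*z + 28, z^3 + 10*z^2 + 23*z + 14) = z^2 + 8*z + 7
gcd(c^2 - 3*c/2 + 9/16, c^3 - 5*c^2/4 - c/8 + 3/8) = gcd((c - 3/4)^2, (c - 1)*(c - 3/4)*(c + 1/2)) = c - 3/4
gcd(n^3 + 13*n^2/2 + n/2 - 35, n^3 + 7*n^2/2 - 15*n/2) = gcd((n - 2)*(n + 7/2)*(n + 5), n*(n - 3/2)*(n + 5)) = n + 5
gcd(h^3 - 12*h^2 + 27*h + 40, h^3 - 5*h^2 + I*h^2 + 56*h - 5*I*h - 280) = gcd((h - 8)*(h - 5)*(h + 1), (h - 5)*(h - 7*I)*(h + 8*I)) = h - 5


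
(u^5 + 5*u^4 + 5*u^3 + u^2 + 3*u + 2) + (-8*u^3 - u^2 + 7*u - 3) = u^5 + 5*u^4 - 3*u^3 + 10*u - 1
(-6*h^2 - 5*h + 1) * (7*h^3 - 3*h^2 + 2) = -42*h^5 - 17*h^4 + 22*h^3 - 15*h^2 - 10*h + 2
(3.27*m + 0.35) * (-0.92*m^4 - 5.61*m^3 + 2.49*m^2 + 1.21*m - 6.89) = -3.0084*m^5 - 18.6667*m^4 + 6.1788*m^3 + 4.8282*m^2 - 22.1068*m - 2.4115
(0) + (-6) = -6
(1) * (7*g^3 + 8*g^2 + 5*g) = 7*g^3 + 8*g^2 + 5*g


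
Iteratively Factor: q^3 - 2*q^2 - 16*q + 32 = (q - 2)*(q^2 - 16) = (q - 2)*(q + 4)*(q - 4)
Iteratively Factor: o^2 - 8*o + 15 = (o - 3)*(o - 5)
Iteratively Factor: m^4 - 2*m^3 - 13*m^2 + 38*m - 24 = (m - 1)*(m^3 - m^2 - 14*m + 24) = (m - 3)*(m - 1)*(m^2 + 2*m - 8) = (m - 3)*(m - 1)*(m + 4)*(m - 2)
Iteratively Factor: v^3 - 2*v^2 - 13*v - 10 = (v - 5)*(v^2 + 3*v + 2) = (v - 5)*(v + 2)*(v + 1)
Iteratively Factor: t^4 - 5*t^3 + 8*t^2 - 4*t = (t)*(t^3 - 5*t^2 + 8*t - 4) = t*(t - 2)*(t^2 - 3*t + 2) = t*(t - 2)^2*(t - 1)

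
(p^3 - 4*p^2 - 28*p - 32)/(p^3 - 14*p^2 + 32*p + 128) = (p + 2)/(p - 8)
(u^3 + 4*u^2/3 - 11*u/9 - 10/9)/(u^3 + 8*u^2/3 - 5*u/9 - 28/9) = (9*u^2 + 21*u + 10)/(9*u^2 + 33*u + 28)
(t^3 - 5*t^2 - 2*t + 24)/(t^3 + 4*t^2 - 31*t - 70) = (t^2 - 7*t + 12)/(t^2 + 2*t - 35)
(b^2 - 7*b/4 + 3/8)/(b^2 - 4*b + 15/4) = (4*b - 1)/(2*(2*b - 5))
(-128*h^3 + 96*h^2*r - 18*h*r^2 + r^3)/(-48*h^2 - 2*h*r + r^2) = (16*h^2 - 10*h*r + r^2)/(6*h + r)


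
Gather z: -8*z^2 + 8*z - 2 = -8*z^2 + 8*z - 2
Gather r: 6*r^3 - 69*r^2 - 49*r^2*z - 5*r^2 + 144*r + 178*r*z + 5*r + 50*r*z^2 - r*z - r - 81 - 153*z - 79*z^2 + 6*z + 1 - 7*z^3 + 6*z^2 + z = 6*r^3 + r^2*(-49*z - 74) + r*(50*z^2 + 177*z + 148) - 7*z^3 - 73*z^2 - 146*z - 80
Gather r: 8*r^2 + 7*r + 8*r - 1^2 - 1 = 8*r^2 + 15*r - 2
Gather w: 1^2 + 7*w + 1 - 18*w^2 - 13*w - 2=-18*w^2 - 6*w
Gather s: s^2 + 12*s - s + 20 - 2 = s^2 + 11*s + 18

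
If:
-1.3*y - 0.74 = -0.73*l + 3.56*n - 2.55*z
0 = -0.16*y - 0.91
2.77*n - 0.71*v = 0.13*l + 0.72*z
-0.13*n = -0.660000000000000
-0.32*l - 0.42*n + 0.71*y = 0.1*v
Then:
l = -23.27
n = 5.08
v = 12.77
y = -5.69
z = 11.14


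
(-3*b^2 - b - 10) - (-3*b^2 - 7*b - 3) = 6*b - 7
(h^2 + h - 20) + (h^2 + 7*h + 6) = 2*h^2 + 8*h - 14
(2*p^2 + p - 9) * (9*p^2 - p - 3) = 18*p^4 + 7*p^3 - 88*p^2 + 6*p + 27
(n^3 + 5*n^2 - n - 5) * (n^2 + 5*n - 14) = n^5 + 10*n^4 + 10*n^3 - 80*n^2 - 11*n + 70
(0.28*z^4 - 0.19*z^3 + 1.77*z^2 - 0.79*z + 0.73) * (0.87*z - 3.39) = 0.2436*z^5 - 1.1145*z^4 + 2.184*z^3 - 6.6876*z^2 + 3.3132*z - 2.4747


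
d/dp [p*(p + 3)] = 2*p + 3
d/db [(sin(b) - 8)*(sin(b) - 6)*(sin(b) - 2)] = (3*sin(b)^2 - 32*sin(b) + 76)*cos(b)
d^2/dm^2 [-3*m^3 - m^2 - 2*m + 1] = -18*m - 2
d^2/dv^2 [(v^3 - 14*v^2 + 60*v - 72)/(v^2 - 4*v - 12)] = 64/(v^3 + 6*v^2 + 12*v + 8)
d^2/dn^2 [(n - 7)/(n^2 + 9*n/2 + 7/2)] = 4*((5 - 6*n)*(2*n^2 + 9*n + 7) + (n - 7)*(4*n + 9)^2)/(2*n^2 + 9*n + 7)^3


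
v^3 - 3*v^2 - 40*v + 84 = (v - 7)*(v - 2)*(v + 6)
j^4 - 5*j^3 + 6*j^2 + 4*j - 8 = (j - 2)^3*(j + 1)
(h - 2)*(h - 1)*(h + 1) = h^3 - 2*h^2 - h + 2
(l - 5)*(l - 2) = l^2 - 7*l + 10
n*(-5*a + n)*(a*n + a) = -5*a^2*n^2 - 5*a^2*n + a*n^3 + a*n^2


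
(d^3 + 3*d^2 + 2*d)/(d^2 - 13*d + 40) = d*(d^2 + 3*d + 2)/(d^2 - 13*d + 40)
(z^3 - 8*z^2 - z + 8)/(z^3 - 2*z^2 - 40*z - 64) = (z^2 - 1)/(z^2 + 6*z + 8)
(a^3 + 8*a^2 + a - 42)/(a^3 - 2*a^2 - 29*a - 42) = (a^2 + 5*a - 14)/(a^2 - 5*a - 14)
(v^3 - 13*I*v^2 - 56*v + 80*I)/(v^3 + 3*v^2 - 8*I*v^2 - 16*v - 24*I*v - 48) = (v - 5*I)/(v + 3)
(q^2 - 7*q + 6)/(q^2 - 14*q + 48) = (q - 1)/(q - 8)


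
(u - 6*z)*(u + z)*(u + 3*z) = u^3 - 2*u^2*z - 21*u*z^2 - 18*z^3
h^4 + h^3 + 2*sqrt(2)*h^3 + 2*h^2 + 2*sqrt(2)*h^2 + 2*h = h*(h + 1)*(h + sqrt(2))^2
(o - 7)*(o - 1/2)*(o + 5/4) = o^3 - 25*o^2/4 - 47*o/8 + 35/8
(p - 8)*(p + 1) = p^2 - 7*p - 8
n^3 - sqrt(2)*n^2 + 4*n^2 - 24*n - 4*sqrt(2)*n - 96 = (n + 4)*(n - 4*sqrt(2))*(n + 3*sqrt(2))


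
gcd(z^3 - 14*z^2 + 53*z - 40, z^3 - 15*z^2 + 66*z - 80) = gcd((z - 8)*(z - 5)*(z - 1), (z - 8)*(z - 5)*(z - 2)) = z^2 - 13*z + 40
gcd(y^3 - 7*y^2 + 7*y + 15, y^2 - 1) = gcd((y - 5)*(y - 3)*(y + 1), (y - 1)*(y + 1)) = y + 1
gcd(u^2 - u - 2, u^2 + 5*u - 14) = u - 2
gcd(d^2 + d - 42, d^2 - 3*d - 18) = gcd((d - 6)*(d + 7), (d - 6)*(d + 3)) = d - 6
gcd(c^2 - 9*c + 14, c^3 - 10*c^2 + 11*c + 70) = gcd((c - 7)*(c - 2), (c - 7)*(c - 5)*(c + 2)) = c - 7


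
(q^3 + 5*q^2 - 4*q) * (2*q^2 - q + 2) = 2*q^5 + 9*q^4 - 11*q^3 + 14*q^2 - 8*q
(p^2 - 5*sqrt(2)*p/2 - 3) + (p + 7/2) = p^2 - 5*sqrt(2)*p/2 + p + 1/2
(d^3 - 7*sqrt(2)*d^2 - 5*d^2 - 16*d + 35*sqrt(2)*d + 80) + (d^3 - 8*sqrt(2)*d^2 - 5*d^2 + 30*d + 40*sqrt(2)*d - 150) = 2*d^3 - 15*sqrt(2)*d^2 - 10*d^2 + 14*d + 75*sqrt(2)*d - 70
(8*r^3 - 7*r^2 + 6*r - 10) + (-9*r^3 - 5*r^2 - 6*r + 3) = -r^3 - 12*r^2 - 7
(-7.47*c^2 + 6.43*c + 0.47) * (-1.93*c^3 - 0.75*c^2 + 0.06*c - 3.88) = 14.4171*c^5 - 6.8074*c^4 - 6.1778*c^3 + 29.0169*c^2 - 24.9202*c - 1.8236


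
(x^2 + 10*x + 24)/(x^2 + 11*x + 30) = (x + 4)/(x + 5)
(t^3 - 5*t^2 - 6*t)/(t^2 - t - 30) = t*(t + 1)/(t + 5)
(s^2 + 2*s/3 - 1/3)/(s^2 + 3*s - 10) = (3*s^2 + 2*s - 1)/(3*(s^2 + 3*s - 10))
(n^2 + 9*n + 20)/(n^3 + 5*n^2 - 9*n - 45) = (n + 4)/(n^2 - 9)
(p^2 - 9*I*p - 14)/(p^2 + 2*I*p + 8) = (p - 7*I)/(p + 4*I)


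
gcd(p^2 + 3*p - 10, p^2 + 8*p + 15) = p + 5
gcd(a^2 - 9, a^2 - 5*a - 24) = a + 3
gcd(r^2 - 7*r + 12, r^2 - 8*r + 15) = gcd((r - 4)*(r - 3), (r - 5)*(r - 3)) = r - 3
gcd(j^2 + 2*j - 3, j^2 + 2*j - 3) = j^2 + 2*j - 3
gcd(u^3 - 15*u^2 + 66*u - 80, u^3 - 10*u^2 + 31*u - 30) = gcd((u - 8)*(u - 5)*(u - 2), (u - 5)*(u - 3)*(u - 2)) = u^2 - 7*u + 10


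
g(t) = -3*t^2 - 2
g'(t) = -6*t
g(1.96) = -13.52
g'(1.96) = -11.76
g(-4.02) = -50.48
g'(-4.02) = 24.12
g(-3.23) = -33.30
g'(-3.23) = 19.38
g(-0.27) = -2.22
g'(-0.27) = 1.62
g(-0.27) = -2.22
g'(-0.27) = 1.62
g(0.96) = -4.76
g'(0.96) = -5.76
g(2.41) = -19.42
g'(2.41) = -14.46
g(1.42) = -8.05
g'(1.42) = -8.52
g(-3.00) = -29.00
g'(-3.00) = 18.00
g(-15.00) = -677.00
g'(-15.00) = 90.00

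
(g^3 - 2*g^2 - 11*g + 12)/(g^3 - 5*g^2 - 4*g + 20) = (g^3 - 2*g^2 - 11*g + 12)/(g^3 - 5*g^2 - 4*g + 20)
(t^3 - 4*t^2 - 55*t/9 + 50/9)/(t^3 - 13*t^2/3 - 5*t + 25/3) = (t - 2/3)/(t - 1)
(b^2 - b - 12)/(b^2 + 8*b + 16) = (b^2 - b - 12)/(b^2 + 8*b + 16)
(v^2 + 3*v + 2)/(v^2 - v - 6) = (v + 1)/(v - 3)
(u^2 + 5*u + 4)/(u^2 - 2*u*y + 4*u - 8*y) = (-u - 1)/(-u + 2*y)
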